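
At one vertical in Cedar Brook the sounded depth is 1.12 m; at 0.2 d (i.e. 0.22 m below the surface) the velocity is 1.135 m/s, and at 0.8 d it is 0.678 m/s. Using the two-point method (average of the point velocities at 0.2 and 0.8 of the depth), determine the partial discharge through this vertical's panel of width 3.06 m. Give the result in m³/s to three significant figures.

v̄ = (1.135 + 0.678) / 2 = 0.9065 m/s
q = v̄ × d × w = 0.9065 × 1.12 × 3.06 = 3.107 m³/s

3.11 m³/s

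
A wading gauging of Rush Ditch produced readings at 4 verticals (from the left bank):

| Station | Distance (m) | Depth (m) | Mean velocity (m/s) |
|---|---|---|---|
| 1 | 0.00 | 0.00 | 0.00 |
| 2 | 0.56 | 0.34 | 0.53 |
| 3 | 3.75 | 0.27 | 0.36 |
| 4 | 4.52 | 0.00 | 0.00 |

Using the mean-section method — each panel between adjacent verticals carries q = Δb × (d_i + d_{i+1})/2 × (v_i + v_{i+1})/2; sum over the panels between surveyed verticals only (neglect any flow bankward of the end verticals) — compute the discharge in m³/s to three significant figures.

0.477 m³/s

Panel 1-2: Δb = 0.56 m, d̄ = (0.00+0.34)/2 = 0.17, v̄ = (0.00+0.53)/2 = 0.265 → q = 0.56×0.17×0.265 = 0.02523 m³/s
Panel 2-3: Δb = 3.19 m, d̄ = (0.34+0.27)/2 = 0.305, v̄ = (0.53+0.36)/2 = 0.445 → q = 3.19×0.305×0.445 = 0.4330 m³/s
Panel 3-4: Δb = 0.77 m, d̄ = (0.27+0.00)/2 = 0.135, v̄ = (0.36+0.00)/2 = 0.18 → q = 0.77×0.135×0.18 = 0.01871 m³/s
Q = Σ q = 0.4769 m³/s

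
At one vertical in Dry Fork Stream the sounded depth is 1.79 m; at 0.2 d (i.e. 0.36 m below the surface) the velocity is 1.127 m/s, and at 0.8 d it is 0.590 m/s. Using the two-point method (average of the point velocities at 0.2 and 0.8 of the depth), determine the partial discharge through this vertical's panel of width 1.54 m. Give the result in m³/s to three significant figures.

v̄ = (1.127 + 0.590) / 2 = 0.8585 m/s
q = v̄ × d × w = 0.8585 × 1.79 × 1.54 = 2.367 m³/s

2.37 m³/s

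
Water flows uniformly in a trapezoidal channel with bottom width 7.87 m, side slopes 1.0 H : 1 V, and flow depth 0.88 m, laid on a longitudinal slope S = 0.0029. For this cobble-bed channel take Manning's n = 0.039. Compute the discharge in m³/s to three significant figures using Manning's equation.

8.72 m³/s

A = (b + z·y)·y = (7.87 + 1.0×0.88)×0.88 = 7.700 m²
P = b + 2y√(1+z²) = 7.87 + 2×0.88×√(1+1.0²) = 10.36 m
R = A/P = 7.700/10.36 = 0.7433 m
Q = (1/n)·A·R^(2/3)·S^(1/2) = (1/0.039) × 7.700 × 0.7433^(2/3) × 0.0029^(1/2) = 8.724 m³/s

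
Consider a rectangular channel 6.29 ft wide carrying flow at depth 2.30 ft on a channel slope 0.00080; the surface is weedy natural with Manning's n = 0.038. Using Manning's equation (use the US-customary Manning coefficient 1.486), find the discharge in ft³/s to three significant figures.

19.3 ft³/s

A = b·y = 6.29 × 2.30 = 14.47 ft²
P = b + 2y = 6.29 + 2×2.30 = 10.89 ft
R = A/P = 14.47/10.89 = 1.328 ft
Q = (1.486/n)·A·R^(2/3)·S^(1/2) = (1.486/0.038) × 14.47 × 1.328^(2/3) × 0.00080^(1/2) = 19.34 ft³/s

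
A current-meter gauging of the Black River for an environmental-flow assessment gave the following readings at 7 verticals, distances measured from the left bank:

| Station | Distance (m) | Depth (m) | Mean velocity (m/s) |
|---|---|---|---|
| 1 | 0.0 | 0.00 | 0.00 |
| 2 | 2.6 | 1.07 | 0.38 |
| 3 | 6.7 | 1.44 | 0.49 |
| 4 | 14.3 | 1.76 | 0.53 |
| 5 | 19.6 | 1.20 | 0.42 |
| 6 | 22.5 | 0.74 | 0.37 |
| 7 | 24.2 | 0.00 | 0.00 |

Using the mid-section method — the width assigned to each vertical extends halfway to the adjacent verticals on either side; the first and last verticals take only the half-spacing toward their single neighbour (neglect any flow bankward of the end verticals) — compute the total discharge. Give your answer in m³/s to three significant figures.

14.2 m³/s

w_2 = (6.7 − 0.0)/2 = 3.35 m; q_2 = 0.38 × 1.07 × 3.35 = 1.362 m³/s
w_3 = (14.3 − 2.6)/2 = 5.85 m; q_3 = 0.49 × 1.44 × 5.85 = 4.128 m³/s
w_4 = (19.6 − 6.7)/2 = 6.45 m; q_4 = 0.53 × 1.76 × 6.45 = 6.017 m³/s
w_5 = (22.5 − 14.3)/2 = 4.1 m; q_5 = 0.42 × 1.20 × 4.1 = 2.066 m³/s
w_6 = (24.2 − 19.6)/2 = 2.3 m; q_6 = 0.37 × 0.74 × 2.3 = 0.6297 m³/s
Stations 1, 7 contribute zero (depth or velocity is 0).
Q = Σ qᵢ = 14.20 m³/s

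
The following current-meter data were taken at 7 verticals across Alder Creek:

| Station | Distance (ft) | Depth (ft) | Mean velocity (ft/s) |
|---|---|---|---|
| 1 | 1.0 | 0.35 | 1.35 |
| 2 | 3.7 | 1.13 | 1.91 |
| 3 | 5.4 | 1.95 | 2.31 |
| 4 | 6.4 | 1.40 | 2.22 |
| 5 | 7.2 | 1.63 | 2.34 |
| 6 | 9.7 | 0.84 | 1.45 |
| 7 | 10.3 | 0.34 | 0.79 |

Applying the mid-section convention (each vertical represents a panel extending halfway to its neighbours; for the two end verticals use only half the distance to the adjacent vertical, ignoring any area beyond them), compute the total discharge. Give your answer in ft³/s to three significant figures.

w_1 = (3.7 − 1.0)/2 = 1.35 ft; q_1 = 1.35 × 0.35 × 1.35 = 0.6379 ft³/s
w_2 = (5.4 − 1.0)/2 = 2.2 ft; q_2 = 1.91 × 1.13 × 2.2 = 4.748 ft³/s
w_3 = (6.4 − 3.7)/2 = 1.35 ft; q_3 = 2.31 × 1.95 × 1.35 = 6.081 ft³/s
w_4 = (7.2 − 5.4)/2 = 0.9 ft; q_4 = 2.22 × 1.40 × 0.9 = 2.797 ft³/s
w_5 = (9.7 − 6.4)/2 = 1.65 ft; q_5 = 2.34 × 1.63 × 1.65 = 6.293 ft³/s
w_6 = (10.3 − 7.2)/2 = 1.55 ft; q_6 = 1.45 × 0.84 × 1.55 = 1.888 ft³/s
w_7 = (10.3 − 9.7)/2 = 0.3 ft; q_7 = 0.79 × 0.34 × 0.3 = 0.08058 ft³/s
Q = Σ qᵢ = 22.53 ft³/s

22.5 ft³/s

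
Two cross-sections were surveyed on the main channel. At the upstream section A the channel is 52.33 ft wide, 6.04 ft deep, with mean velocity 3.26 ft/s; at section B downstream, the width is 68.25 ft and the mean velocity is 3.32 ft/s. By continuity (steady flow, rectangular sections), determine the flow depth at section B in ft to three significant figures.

4.55 ft

Q = A₁V₁ = (52.33×6.04) × 3.26 = 1030 ft³/s
d₂ = Q/(b₂ V₂) = 1030/(68.25×3.32) = 4.547 ft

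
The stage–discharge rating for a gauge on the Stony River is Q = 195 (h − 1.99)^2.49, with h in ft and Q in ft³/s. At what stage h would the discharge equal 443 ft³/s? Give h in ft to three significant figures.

h − h₀ = (Q/C)^(1/b) = (443/195)^(1/2.49) = 1.390 ft
h = 1.99 + 1.390 = 3.380 ft

3.38 ft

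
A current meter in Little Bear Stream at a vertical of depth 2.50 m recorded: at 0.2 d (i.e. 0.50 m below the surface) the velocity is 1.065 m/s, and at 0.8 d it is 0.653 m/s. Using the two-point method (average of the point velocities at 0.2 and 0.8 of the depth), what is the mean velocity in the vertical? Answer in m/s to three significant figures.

0.859 m/s

v̄ = (1.065 + 0.653) / 2 = 0.8590 m/s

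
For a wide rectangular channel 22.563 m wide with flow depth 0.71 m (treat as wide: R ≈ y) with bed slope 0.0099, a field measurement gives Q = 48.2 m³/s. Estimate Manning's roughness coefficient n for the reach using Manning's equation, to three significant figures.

0.0263

A = b·y = 22.563 × 0.71 = 16.02 m²
Wide channel: R ≈ y = 0.71 m
n = (1/Q)·A·R^(2/3)·S^(1/2) = (1/48.2) × 16.02 × 0.7959 × 0.09950 = 0.02632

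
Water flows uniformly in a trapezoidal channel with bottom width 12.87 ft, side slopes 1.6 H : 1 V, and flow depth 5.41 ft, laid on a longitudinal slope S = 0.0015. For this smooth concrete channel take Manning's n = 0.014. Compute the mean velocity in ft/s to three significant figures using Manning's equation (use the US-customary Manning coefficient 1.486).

A = (b + z·y)·y = (12.87 + 1.6×5.41)×5.41 = 116.5 ft²
P = b + 2y√(1+z²) = 12.87 + 2×5.41×√(1+1.6²) = 33.29 ft
R = A/P = 116.5/33.29 = 3.499 ft
Q = (1.486/n)·A·R^(2/3)·S^(1/2) = (1.486/0.014) × 116.5 × 3.499^(2/3) × 0.0015^(1/2) = 1103 ft³/s
V = Q/A = 1103/116.5 = 9.474 ft/s

9.47 ft/s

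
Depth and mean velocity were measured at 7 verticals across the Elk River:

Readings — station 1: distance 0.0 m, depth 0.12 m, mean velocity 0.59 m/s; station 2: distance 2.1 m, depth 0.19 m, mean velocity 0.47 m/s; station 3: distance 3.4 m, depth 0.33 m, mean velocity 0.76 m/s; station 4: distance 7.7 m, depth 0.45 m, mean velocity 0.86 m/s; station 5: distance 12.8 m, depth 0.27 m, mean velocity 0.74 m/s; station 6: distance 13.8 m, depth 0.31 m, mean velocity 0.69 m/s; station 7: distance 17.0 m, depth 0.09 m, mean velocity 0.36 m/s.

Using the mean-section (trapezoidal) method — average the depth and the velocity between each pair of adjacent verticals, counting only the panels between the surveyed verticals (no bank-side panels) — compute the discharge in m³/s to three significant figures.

3.75 m³/s

Panel 1-2: Δb = 2.1 m, d̄ = (0.12+0.19)/2 = 0.155, v̄ = (0.59+0.47)/2 = 0.53 → q = 2.1×0.155×0.53 = 0.1725 m³/s
Panel 2-3: Δb = 1.3 m, d̄ = (0.19+0.33)/2 = 0.26, v̄ = (0.47+0.76)/2 = 0.615 → q = 1.3×0.26×0.615 = 0.2079 m³/s
Panel 3-4: Δb = 4.3 m, d̄ = (0.33+0.45)/2 = 0.39, v̄ = (0.76+0.86)/2 = 0.81 → q = 4.3×0.39×0.81 = 1.358 m³/s
Panel 4-5: Δb = 5.1 m, d̄ = (0.45+0.27)/2 = 0.36, v̄ = (0.86+0.74)/2 = 0.8 → q = 5.1×0.36×0.8 = 1.469 m³/s
Panel 5-6: Δb = 1 m, d̄ = (0.27+0.31)/2 = 0.29, v̄ = (0.74+0.69)/2 = 0.715 → q = 1×0.29×0.715 = 0.2074 m³/s
Panel 6-7: Δb = 3.2 m, d̄ = (0.31+0.09)/2 = 0.2, v̄ = (0.69+0.36)/2 = 0.525 → q = 3.2×0.2×0.525 = 0.3360 m³/s
Q = Σ q = 3.751 m³/s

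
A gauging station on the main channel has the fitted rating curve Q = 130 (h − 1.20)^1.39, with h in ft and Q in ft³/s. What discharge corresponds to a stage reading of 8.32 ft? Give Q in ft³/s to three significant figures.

Q = 130 × (8.32 − 1.20)^1.39 = 130 × 7.12^1.39 = 1990 ft³/s

1990 ft³/s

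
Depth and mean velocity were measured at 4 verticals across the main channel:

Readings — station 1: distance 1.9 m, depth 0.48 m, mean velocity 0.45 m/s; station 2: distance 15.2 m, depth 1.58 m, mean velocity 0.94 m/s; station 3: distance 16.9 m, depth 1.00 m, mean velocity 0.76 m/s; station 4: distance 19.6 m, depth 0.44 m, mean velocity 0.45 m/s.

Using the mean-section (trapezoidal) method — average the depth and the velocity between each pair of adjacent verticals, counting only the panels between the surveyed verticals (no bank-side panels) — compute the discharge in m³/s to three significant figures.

Panel 1-2: Δb = 13.3 m, d̄ = (0.48+1.58)/2 = 1.03, v̄ = (0.45+0.94)/2 = 0.695 → q = 13.3×1.03×0.695 = 9.521 m³/s
Panel 2-3: Δb = 1.7 m, d̄ = (1.58+1.00)/2 = 1.29, v̄ = (0.94+0.76)/2 = 0.85 → q = 1.7×1.29×0.85 = 1.864 m³/s
Panel 3-4: Δb = 2.7 m, d̄ = (1.00+0.44)/2 = 0.72, v̄ = (0.76+0.45)/2 = 0.605 → q = 2.7×0.72×0.605 = 1.176 m³/s
Q = Σ q = 12.56 m³/s

12.6 m³/s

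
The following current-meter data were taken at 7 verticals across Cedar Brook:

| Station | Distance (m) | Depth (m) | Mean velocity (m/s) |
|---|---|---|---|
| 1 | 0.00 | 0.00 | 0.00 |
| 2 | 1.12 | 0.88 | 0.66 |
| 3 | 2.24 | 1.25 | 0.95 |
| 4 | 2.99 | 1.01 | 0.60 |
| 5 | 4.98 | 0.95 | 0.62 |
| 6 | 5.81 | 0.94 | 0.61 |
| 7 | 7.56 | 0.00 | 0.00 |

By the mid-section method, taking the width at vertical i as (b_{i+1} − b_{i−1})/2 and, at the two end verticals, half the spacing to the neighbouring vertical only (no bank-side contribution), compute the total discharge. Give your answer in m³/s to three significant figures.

w_2 = (2.24 − 0.00)/2 = 1.12 m; q_2 = 0.66 × 0.88 × 1.12 = 0.6505 m³/s
w_3 = (2.99 − 1.12)/2 = 0.935 m; q_3 = 0.95 × 1.25 × 0.935 = 1.110 m³/s
w_4 = (4.98 − 2.24)/2 = 1.37 m; q_4 = 0.60 × 1.01 × 1.37 = 0.8302 m³/s
w_5 = (5.81 − 2.99)/2 = 1.41 m; q_5 = 0.62 × 0.95 × 1.41 = 0.8305 m³/s
w_6 = (7.56 − 4.98)/2 = 1.29 m; q_6 = 0.61 × 0.94 × 1.29 = 0.7397 m³/s
Stations 1, 7 contribute zero (depth or velocity is 0).
Q = Σ qᵢ = 4.161 m³/s

4.16 m³/s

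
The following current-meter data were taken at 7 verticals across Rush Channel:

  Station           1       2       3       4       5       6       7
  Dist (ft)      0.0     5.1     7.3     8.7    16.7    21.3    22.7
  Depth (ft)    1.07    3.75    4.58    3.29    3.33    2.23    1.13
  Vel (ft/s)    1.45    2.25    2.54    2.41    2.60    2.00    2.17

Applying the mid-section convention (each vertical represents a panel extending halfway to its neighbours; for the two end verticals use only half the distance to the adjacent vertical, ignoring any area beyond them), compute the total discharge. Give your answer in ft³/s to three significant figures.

w_1 = (5.1 − 0.0)/2 = 2.55 ft; q_1 = 1.45 × 1.07 × 2.55 = 3.956 ft³/s
w_2 = (7.3 − 0.0)/2 = 3.65 ft; q_2 = 2.25 × 3.75 × 3.65 = 30.80 ft³/s
w_3 = (8.7 − 5.1)/2 = 1.8 ft; q_3 = 2.54 × 4.58 × 1.8 = 20.94 ft³/s
w_4 = (16.7 − 7.3)/2 = 4.7 ft; q_4 = 2.41 × 3.29 × 4.7 = 37.27 ft³/s
w_5 = (21.3 − 8.7)/2 = 6.3 ft; q_5 = 2.60 × 3.33 × 6.3 = 54.55 ft³/s
w_6 = (22.7 − 16.7)/2 = 3 ft; q_6 = 2.00 × 2.23 × 3 = 13.38 ft³/s
w_7 = (22.7 − 21.3)/2 = 0.7 ft; q_7 = 2.17 × 1.13 × 0.7 = 1.716 ft³/s
Q = Σ qᵢ = 162.6 ft³/s

163 ft³/s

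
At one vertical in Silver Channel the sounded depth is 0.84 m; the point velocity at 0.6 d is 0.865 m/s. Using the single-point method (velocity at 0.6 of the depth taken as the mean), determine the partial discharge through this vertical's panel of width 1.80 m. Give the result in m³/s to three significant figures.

v̄ = v₀.₆ = 0.865 m/s
q = v̄ × d × w = 0.8650 × 0.84 × 1.80 = 1.308 m³/s

1.31 m³/s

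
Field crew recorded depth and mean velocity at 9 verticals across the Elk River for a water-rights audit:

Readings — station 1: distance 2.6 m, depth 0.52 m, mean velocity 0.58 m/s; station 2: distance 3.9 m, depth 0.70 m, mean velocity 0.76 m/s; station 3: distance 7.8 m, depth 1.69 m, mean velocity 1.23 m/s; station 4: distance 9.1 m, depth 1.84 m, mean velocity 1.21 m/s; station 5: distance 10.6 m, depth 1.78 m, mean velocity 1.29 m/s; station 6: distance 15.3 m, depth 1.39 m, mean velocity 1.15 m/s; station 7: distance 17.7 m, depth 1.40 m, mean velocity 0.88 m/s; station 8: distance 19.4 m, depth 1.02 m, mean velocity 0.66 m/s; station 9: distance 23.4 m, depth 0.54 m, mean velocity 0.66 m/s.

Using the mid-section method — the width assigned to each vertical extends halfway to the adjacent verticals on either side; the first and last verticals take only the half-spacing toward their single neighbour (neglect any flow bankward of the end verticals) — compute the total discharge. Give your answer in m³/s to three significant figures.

28.1 m³/s

w_1 = (3.9 − 2.6)/2 = 0.65 m; q_1 = 0.58 × 0.52 × 0.65 = 0.1960 m³/s
w_2 = (7.8 − 2.6)/2 = 2.6 m; q_2 = 0.76 × 0.70 × 2.6 = 1.383 m³/s
w_3 = (9.1 − 3.9)/2 = 2.6 m; q_3 = 1.23 × 1.69 × 2.6 = 5.405 m³/s
w_4 = (10.6 − 7.8)/2 = 1.4 m; q_4 = 1.21 × 1.84 × 1.4 = 3.117 m³/s
w_5 = (15.3 − 9.1)/2 = 3.1 m; q_5 = 1.29 × 1.78 × 3.1 = 7.118 m³/s
w_6 = (17.7 − 10.6)/2 = 3.55 m; q_6 = 1.15 × 1.39 × 3.55 = 5.675 m³/s
w_7 = (19.4 − 15.3)/2 = 2.05 m; q_7 = 0.88 × 1.40 × 2.05 = 2.526 m³/s
w_8 = (23.4 − 17.7)/2 = 2.85 m; q_8 = 0.66 × 1.02 × 2.85 = 1.919 m³/s
w_9 = (23.4 − 19.4)/2 = 2 m; q_9 = 0.66 × 0.54 × 2 = 0.7128 m³/s
Q = Σ qᵢ = 28.05 m³/s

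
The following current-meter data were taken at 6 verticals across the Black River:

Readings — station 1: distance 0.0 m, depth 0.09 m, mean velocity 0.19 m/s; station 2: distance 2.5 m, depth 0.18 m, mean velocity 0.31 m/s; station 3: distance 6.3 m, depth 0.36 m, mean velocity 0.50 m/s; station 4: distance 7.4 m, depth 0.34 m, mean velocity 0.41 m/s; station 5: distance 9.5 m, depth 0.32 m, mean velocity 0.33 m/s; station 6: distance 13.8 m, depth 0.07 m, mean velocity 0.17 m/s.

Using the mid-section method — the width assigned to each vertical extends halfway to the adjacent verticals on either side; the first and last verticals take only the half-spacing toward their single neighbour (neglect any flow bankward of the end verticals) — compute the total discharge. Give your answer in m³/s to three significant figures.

1.22 m³/s

w_1 = (2.5 − 0.0)/2 = 1.25 m; q_1 = 0.19 × 0.09 × 1.25 = 0.02138 m³/s
w_2 = (6.3 − 0.0)/2 = 3.15 m; q_2 = 0.31 × 0.18 × 3.15 = 0.1758 m³/s
w_3 = (7.4 − 2.5)/2 = 2.45 m; q_3 = 0.50 × 0.36 × 2.45 = 0.4410 m³/s
w_4 = (9.5 − 6.3)/2 = 1.6 m; q_4 = 0.41 × 0.34 × 1.6 = 0.2230 m³/s
w_5 = (13.8 − 7.4)/2 = 3.2 m; q_5 = 0.33 × 0.32 × 3.2 = 0.3379 m³/s
w_6 = (13.8 − 9.5)/2 = 2.15 m; q_6 = 0.17 × 0.07 × 2.15 = 0.02559 m³/s
Q = Σ qᵢ = 1.225 m³/s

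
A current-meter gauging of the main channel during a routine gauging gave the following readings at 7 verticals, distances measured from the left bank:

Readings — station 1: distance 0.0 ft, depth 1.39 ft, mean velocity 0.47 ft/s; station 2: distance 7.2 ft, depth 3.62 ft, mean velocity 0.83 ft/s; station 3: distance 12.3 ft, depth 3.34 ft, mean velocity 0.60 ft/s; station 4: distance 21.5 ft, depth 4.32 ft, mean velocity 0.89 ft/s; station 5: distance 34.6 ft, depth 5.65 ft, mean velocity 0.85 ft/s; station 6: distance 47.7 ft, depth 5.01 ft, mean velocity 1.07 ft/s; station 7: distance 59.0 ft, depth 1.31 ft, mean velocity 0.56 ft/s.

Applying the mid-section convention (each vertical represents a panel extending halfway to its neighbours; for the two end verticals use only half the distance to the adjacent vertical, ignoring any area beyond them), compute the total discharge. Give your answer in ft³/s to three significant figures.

w_1 = (7.2 − 0.0)/2 = 3.6 ft; q_1 = 0.47 × 1.39 × 3.6 = 2.352 ft³/s
w_2 = (12.3 − 0.0)/2 = 6.15 ft; q_2 = 0.83 × 3.62 × 6.15 = 18.48 ft³/s
w_3 = (21.5 − 7.2)/2 = 7.15 ft; q_3 = 0.60 × 3.34 × 7.15 = 14.33 ft³/s
w_4 = (34.6 − 12.3)/2 = 11.15 ft; q_4 = 0.89 × 4.32 × 11.15 = 42.87 ft³/s
w_5 = (47.7 − 21.5)/2 = 13.1 ft; q_5 = 0.85 × 5.65 × 13.1 = 62.91 ft³/s
w_6 = (59.0 − 34.6)/2 = 12.2 ft; q_6 = 1.07 × 5.01 × 12.2 = 65.40 ft³/s
w_7 = (59.0 − 47.7)/2 = 5.65 ft; q_7 = 0.56 × 1.31 × 5.65 = 4.145 ft³/s
Q = Σ qᵢ = 210.5 ft³/s

210 ft³/s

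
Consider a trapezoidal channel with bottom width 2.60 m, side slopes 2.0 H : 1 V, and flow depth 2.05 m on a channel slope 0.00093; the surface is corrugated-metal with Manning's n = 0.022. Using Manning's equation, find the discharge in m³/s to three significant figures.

A = (b + z·y)·y = (2.60 + 2.0×2.05)×2.05 = 13.74 m²
P = b + 2y√(1+z²) = 2.60 + 2×2.05×√(1+2.0²) = 11.77 m
R = A/P = 13.74/11.77 = 1.167 m
Q = (1/n)·A·R^(2/3)·S^(1/2) = (1/0.022) × 13.74 × 1.167^(2/3) × 0.00093^(1/2) = 21.11 m³/s

21.1 m³/s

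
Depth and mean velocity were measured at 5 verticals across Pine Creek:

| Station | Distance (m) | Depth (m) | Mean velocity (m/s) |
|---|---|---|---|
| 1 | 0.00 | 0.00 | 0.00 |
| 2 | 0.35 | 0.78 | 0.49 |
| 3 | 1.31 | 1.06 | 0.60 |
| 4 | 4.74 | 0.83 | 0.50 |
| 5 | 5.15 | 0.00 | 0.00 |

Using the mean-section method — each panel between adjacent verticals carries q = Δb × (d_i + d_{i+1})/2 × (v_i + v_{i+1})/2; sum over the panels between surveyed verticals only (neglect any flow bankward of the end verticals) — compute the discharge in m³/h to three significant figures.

Panel 1-2: Δb = 0.35 m, d̄ = (0.00+0.78)/2 = 0.39, v̄ = (0.00+0.49)/2 = 0.245 → q = 0.35×0.39×0.245 = 0.03344 m³/s
Panel 2-3: Δb = 0.96 m, d̄ = (0.78+1.06)/2 = 0.92, v̄ = (0.49+0.60)/2 = 0.545 → q = 0.96×0.92×0.545 = 0.4813 m³/s
Panel 3-4: Δb = 3.43 m, d̄ = (1.06+0.83)/2 = 0.945, v̄ = (0.60+0.50)/2 = 0.55 → q = 3.43×0.945×0.55 = 1.783 m³/s
Panel 4-5: Δb = 0.41 m, d̄ = (0.83+0.00)/2 = 0.415, v̄ = (0.50+0.00)/2 = 0.25 → q = 0.41×0.415×0.25 = 0.04254 m³/s
Q = Σ q = 2.340 m³/s
= 2.340 × 3600 = 8424 m³/h

8420 m³/h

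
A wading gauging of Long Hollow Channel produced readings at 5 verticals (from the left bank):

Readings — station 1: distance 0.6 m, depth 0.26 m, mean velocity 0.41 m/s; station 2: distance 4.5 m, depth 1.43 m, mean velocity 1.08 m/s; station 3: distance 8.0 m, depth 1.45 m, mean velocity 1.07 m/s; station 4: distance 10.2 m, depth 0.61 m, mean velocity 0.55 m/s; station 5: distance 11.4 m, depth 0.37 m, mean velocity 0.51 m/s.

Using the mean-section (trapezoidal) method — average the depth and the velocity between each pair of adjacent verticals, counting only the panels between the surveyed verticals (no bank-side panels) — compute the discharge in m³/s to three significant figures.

Panel 1-2: Δb = 3.9 m, d̄ = (0.26+1.43)/2 = 0.845, v̄ = (0.41+1.08)/2 = 0.745 → q = 3.9×0.845×0.745 = 2.455 m³/s
Panel 2-3: Δb = 3.5 m, d̄ = (1.43+1.45)/2 = 1.44, v̄ = (1.08+1.07)/2 = 1.075 → q = 3.5×1.44×1.075 = 5.418 m³/s
Panel 3-4: Δb = 2.2 m, d̄ = (1.45+0.61)/2 = 1.03, v̄ = (1.07+0.55)/2 = 0.81 → q = 2.2×1.03×0.81 = 1.835 m³/s
Panel 4-5: Δb = 1.2 m, d̄ = (0.61+0.37)/2 = 0.49, v̄ = (0.55+0.51)/2 = 0.53 → q = 1.2×0.49×0.53 = 0.3116 m³/s
Q = Σ q = 10.02 m³/s

10.0 m³/s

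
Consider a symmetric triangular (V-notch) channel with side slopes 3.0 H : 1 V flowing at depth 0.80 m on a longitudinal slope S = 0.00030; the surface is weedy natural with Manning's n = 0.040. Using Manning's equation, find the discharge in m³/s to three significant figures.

A = z·y² = 3.0×0.80² = 1.920 m²
P = 2y√(1+z²) = 2×0.80×√(1+3.0²) = 5.060 m
R = A/P = 1.920/5.060 = 0.3795 m
Q = (1/n)·A·R^(2/3)·S^(1/2) = (1/0.040) × 1.920 × 0.3795^(2/3) × 0.00030^(1/2) = 0.4358 m³/s

0.436 m³/s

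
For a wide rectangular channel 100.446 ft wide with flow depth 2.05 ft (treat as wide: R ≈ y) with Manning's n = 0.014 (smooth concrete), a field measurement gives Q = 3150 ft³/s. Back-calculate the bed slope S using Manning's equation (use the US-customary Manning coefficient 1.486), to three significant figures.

0.00798

A = b·y = 100.446 × 2.05 = 205.9 ft²
Wide channel: R ≈ y = 2.05 ft
S = (Q·n / (1.486·A·R^(2/3)))² = (3150×0.014 / (1.486×205.9×1.614))² = 0.007976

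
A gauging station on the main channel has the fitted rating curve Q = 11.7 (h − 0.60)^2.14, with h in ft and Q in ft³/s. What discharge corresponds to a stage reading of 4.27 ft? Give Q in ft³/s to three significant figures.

189 ft³/s

Q = 11.7 × (4.27 − 0.60)^2.14 = 11.7 × 3.67^2.14 = 189.0 ft³/s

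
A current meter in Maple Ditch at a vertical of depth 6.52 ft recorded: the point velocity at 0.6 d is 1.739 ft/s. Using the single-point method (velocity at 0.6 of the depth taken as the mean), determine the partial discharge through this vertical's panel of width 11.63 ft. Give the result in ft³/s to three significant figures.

132 ft³/s

v̄ = v₀.₆ = 1.739 ft/s
q = v̄ × d × w = 1.739 × 6.52 × 11.63 = 131.9 ft³/s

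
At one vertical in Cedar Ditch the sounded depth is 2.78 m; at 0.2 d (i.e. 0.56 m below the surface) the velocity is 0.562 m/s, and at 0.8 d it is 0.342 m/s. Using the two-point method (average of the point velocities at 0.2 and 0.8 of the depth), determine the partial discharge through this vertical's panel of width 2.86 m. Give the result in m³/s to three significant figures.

3.59 m³/s

v̄ = (0.562 + 0.342) / 2 = 0.4520 m/s
q = v̄ × d × w = 0.4520 × 2.78 × 2.86 = 3.594 m³/s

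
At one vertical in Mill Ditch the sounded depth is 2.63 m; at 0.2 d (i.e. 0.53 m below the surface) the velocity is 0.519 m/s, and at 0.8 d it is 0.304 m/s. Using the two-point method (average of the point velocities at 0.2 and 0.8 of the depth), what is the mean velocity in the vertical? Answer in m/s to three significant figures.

v̄ = (0.519 + 0.304) / 2 = 0.4115 m/s

0.412 m/s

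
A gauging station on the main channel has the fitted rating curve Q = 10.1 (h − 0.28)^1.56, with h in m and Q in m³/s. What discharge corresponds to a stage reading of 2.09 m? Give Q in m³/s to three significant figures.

Q = 10.1 × (2.09 − 0.28)^1.56 = 10.1 × 1.81^1.56 = 25.49 m³/s

25.5 m³/s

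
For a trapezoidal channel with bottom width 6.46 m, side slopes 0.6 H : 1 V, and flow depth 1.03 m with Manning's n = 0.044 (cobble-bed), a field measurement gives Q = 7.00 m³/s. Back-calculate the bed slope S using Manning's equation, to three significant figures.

0.00232

A = (b + z·y)·y = (6.46 + 0.6×1.03)×1.03 = 7.290 m²
P = b + 2y√(1+z²) = 6.46 + 2×1.03×√(1+0.6²) = 8.862 m
R = A/P = 7.290/8.862 = 0.8226 m
S = (Q·n / (1·A·R^(2/3)))² = (7.00×0.044 / (1×7.290×0.8779))² = 0.002316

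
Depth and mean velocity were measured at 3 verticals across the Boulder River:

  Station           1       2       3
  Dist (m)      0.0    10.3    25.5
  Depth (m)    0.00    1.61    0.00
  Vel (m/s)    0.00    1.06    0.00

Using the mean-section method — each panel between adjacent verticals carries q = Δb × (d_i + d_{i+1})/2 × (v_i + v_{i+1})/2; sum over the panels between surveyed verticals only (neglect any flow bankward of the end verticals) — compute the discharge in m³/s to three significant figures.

Panel 1-2: Δb = 10.3 m, d̄ = (0.00+1.61)/2 = 0.805, v̄ = (0.00+1.06)/2 = 0.53 → q = 10.3×0.805×0.53 = 4.394 m³/s
Panel 2-3: Δb = 15.2 m, d̄ = (1.61+0.00)/2 = 0.805, v̄ = (1.06+0.00)/2 = 0.53 → q = 15.2×0.805×0.53 = 6.485 m³/s
Q = Σ q = 10.88 m³/s

10.9 m³/s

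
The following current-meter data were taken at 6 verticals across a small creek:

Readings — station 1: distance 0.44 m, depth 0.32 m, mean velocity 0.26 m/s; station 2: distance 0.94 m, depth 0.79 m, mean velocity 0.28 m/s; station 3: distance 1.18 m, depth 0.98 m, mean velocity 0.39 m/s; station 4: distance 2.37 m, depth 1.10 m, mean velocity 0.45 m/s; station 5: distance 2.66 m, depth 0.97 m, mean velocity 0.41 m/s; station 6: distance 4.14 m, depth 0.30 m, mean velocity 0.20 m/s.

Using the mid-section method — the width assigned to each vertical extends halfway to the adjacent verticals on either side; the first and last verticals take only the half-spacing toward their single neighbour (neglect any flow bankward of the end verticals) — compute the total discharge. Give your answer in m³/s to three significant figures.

1.14 m³/s

w_1 = (0.94 − 0.44)/2 = 0.25 m; q_1 = 0.26 × 0.32 × 0.25 = 0.02080 m³/s
w_2 = (1.18 − 0.44)/2 = 0.37 m; q_2 = 0.28 × 0.79 × 0.37 = 0.08184 m³/s
w_3 = (2.37 − 0.94)/2 = 0.715 m; q_3 = 0.39 × 0.98 × 0.715 = 0.2733 m³/s
w_4 = (2.66 − 1.18)/2 = 0.74 m; q_4 = 0.45 × 1.10 × 0.74 = 0.3663 m³/s
w_5 = (4.14 − 2.37)/2 = 0.885 m; q_5 = 0.41 × 0.97 × 0.885 = 0.3520 m³/s
w_6 = (4.14 − 2.66)/2 = 0.74 m; q_6 = 0.20 × 0.30 × 0.74 = 0.04440 m³/s
Q = Σ qᵢ = 1.139 m³/s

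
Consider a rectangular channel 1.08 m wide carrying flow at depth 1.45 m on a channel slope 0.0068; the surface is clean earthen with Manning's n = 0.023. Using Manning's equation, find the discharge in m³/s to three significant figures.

3.01 m³/s

A = b·y = 1.08 × 1.45 = 1.566 m²
P = b + 2y = 1.08 + 2×1.45 = 3.980 m
R = A/P = 1.566/3.980 = 0.3935 m
Q = (1/n)·A·R^(2/3)·S^(1/2) = (1/0.023) × 1.566 × 0.3935^(2/3) × 0.0068^(1/2) = 3.015 m³/s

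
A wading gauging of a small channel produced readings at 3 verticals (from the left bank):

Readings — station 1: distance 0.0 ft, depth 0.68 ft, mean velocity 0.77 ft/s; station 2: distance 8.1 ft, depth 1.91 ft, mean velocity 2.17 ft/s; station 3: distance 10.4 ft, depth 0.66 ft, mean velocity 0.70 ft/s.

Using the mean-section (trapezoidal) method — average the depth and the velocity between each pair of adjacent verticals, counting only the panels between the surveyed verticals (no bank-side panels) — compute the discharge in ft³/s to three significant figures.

Panel 1-2: Δb = 8.1 ft, d̄ = (0.68+1.91)/2 = 1.295, v̄ = (0.77+2.17)/2 = 1.47 → q = 8.1×1.295×1.47 = 15.42 ft³/s
Panel 2-3: Δb = 2.3 ft, d̄ = (1.91+0.66)/2 = 1.285, v̄ = (2.17+0.70)/2 = 1.435 → q = 2.3×1.285×1.435 = 4.241 ft³/s
Q = Σ q = 19.66 ft³/s

19.7 ft³/s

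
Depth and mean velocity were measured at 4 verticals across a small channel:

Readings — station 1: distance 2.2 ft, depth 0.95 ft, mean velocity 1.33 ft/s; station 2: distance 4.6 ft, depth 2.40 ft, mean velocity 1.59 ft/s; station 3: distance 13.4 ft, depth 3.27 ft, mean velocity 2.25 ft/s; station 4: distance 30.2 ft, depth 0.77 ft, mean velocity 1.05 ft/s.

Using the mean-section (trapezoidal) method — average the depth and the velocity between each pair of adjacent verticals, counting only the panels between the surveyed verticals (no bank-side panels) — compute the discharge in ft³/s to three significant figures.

110 ft³/s

Panel 1-2: Δb = 2.4 ft, d̄ = (0.95+2.40)/2 = 1.675, v̄ = (1.33+1.59)/2 = 1.46 → q = 2.4×1.675×1.46 = 5.869 ft³/s
Panel 2-3: Δb = 8.8 ft, d̄ = (2.40+3.27)/2 = 2.835, v̄ = (1.59+2.25)/2 = 1.92 → q = 8.8×2.835×1.92 = 47.90 ft³/s
Panel 3-4: Δb = 16.8 ft, d̄ = (3.27+0.77)/2 = 2.02, v̄ = (2.25+1.05)/2 = 1.65 → q = 16.8×2.02×1.65 = 55.99 ft³/s
Q = Σ q = 109.8 ft³/s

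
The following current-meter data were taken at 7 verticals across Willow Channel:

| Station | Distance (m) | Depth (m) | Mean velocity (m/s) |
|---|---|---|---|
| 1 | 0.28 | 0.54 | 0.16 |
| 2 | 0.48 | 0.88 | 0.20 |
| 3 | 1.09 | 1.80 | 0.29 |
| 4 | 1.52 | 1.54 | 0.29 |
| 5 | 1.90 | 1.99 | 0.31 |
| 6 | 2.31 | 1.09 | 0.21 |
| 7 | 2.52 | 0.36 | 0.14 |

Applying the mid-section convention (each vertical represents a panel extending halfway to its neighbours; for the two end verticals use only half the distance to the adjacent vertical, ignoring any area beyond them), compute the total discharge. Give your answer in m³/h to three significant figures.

w_1 = (0.48 − 0.28)/2 = 0.1 m; q_1 = 0.16 × 0.54 × 0.1 = 0.008640 m³/s
w_2 = (1.09 − 0.28)/2 = 0.405 m; q_2 = 0.20 × 0.88 × 0.405 = 0.07128 m³/s
w_3 = (1.52 − 0.48)/2 = 0.52 m; q_3 = 0.29 × 1.80 × 0.52 = 0.2714 m³/s
w_4 = (1.90 − 1.09)/2 = 0.405 m; q_4 = 0.29 × 1.54 × 0.405 = 0.1809 m³/s
w_5 = (2.31 − 1.52)/2 = 0.395 m; q_5 = 0.31 × 1.99 × 0.395 = 0.2437 m³/s
w_6 = (2.52 − 1.90)/2 = 0.31 m; q_6 = 0.21 × 1.09 × 0.31 = 0.07096 m³/s
w_7 = (2.52 − 2.31)/2 = 0.105 m; q_7 = 0.14 × 0.36 × 0.105 = 0.005292 m³/s
Q = Σ qᵢ = 0.8522 m³/s
= 0.8522 × 3600 = 3068 m³/h

3070 m³/h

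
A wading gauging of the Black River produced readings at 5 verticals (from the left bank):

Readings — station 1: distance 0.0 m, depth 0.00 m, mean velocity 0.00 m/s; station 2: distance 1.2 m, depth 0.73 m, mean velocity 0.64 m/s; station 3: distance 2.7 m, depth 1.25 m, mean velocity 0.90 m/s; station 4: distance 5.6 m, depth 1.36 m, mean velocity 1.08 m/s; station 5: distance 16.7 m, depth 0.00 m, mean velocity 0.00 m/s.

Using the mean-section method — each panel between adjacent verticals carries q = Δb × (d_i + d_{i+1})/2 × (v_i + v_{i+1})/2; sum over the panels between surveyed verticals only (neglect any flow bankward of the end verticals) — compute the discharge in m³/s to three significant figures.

9.11 m³/s

Panel 1-2: Δb = 1.2 m, d̄ = (0.00+0.73)/2 = 0.365, v̄ = (0.00+0.64)/2 = 0.32 → q = 1.2×0.365×0.32 = 0.1402 m³/s
Panel 2-3: Δb = 1.5 m, d̄ = (0.73+1.25)/2 = 0.99, v̄ = (0.64+0.90)/2 = 0.77 → q = 1.5×0.99×0.77 = 1.143 m³/s
Panel 3-4: Δb = 2.9 m, d̄ = (1.25+1.36)/2 = 1.305, v̄ = (0.90+1.08)/2 = 0.99 → q = 2.9×1.305×0.99 = 3.747 m³/s
Panel 4-5: Δb = 11.1 m, d̄ = (1.36+0.00)/2 = 0.68, v̄ = (1.08+0.00)/2 = 0.54 → q = 11.1×0.68×0.54 = 4.076 m³/s
Q = Σ q = 9.106 m³/s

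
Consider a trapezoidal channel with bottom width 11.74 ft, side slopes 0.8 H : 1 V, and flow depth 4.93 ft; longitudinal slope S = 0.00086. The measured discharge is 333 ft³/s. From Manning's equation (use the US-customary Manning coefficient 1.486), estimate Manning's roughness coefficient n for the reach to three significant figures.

A = (b + z·y)·y = (11.74 + 0.8×4.93)×4.93 = 77.32 ft²
P = b + 2y√(1+z²) = 11.74 + 2×4.93×√(1+0.8²) = 24.37 ft
R = A/P = 77.32/24.37 = 3.173 ft
n = (1.486/Q)·A·R^(2/3)·S^(1/2) = (1.486/333) × 77.32 × 2.159 × 0.02933 = 0.02185

0.0219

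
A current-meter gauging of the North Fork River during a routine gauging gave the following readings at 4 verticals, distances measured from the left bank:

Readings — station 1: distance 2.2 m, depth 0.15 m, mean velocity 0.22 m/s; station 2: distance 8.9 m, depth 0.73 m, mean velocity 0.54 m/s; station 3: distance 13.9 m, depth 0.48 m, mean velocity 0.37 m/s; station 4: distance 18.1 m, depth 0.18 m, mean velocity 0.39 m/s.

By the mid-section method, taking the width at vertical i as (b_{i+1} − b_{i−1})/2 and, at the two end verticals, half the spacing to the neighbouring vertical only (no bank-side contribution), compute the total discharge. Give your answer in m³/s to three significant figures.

3.38 m³/s

w_1 = (8.9 − 2.2)/2 = 3.35 m; q_1 = 0.22 × 0.15 × 3.35 = 0.1106 m³/s
w_2 = (13.9 − 2.2)/2 = 5.85 m; q_2 = 0.54 × 0.73 × 5.85 = 2.306 m³/s
w_3 = (18.1 − 8.9)/2 = 4.6 m; q_3 = 0.37 × 0.48 × 4.6 = 0.8170 m³/s
w_4 = (18.1 − 13.9)/2 = 2.1 m; q_4 = 0.39 × 0.18 × 2.1 = 0.1474 m³/s
Q = Σ qᵢ = 3.381 m³/s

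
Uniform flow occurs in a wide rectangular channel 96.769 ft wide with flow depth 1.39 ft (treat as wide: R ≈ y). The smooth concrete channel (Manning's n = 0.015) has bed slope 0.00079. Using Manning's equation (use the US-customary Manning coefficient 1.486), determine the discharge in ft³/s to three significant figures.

466 ft³/s

A = b·y = 96.769 × 1.39 = 134.5 ft²
Wide channel: R ≈ y = 1.39 ft
Q = (1.486/n)·A·R^(2/3)·S^(1/2) = (1.486/0.015) × 134.5 × 1.390^(2/3) × 0.00079^(1/2) = 466.5 ft³/s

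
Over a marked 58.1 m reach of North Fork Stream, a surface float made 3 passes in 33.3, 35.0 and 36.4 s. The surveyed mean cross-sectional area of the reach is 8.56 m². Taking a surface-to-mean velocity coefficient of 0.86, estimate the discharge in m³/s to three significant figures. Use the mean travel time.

12.3 m³/s

t̄ = (33.3 + 35.0 + 36.4) / 3 = 34.9 s
v_surface = L / t̄ = 58.1 / 34.9 = 1.665 m/s
v_mean = 0.86 × 1.665 = 1.432 m/s
Q = A × v_mean = 8.56 × 1.432 = 12.26 m³/s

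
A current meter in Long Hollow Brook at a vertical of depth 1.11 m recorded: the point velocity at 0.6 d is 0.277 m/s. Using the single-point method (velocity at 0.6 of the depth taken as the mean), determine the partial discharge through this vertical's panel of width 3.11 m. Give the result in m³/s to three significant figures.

v̄ = v₀.₆ = 0.277 m/s
q = v̄ × d × w = 0.2770 × 1.11 × 3.11 = 0.9562 m³/s

0.956 m³/s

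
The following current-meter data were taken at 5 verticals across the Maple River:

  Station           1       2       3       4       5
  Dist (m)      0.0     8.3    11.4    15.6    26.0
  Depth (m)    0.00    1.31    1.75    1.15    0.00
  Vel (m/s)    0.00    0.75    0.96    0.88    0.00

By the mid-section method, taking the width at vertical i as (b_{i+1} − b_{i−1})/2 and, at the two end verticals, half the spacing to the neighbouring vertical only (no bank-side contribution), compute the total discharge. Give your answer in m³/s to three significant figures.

19.1 m³/s

w_2 = (11.4 − 0.0)/2 = 5.7 m; q_2 = 0.75 × 1.31 × 5.7 = 5.600 m³/s
w_3 = (15.6 − 8.3)/2 = 3.65 m; q_3 = 0.96 × 1.75 × 3.65 = 6.132 m³/s
w_4 = (26.0 − 11.4)/2 = 7.3 m; q_4 = 0.88 × 1.15 × 7.3 = 7.388 m³/s
Stations 1, 5 contribute zero (depth or velocity is 0).
Q = Σ qᵢ = 19.12 m³/s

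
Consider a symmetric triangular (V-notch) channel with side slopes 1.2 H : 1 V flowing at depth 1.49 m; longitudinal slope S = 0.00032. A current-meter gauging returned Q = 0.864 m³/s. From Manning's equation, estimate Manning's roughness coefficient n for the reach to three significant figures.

0.0380

A = z·y² = 1.2×1.49² = 2.664 m²
P = 2y√(1+z²) = 2×1.49×√(1+1.2²) = 4.655 m
R = A/P = 2.664/4.655 = 0.5723 m
n = (1/Q)·A·R^(2/3)·S^(1/2) = (1/0.864) × 2.664 × 0.6893 × 0.01789 = 0.03802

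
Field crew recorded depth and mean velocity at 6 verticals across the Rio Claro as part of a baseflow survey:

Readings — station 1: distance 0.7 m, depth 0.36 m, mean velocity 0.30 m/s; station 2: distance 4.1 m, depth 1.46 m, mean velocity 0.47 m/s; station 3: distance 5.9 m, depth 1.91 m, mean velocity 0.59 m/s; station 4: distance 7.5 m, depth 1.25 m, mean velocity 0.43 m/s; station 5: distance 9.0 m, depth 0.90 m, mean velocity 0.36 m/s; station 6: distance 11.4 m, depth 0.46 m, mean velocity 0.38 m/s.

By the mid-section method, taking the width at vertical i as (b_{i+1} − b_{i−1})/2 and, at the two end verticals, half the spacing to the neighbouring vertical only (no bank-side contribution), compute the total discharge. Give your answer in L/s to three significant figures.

5560 L/s

w_1 = (4.1 − 0.7)/2 = 1.7 m; q_1 = 0.30 × 0.36 × 1.7 = 0.1836 m³/s
w_2 = (5.9 − 0.7)/2 = 2.6 m; q_2 = 0.47 × 1.46 × 2.6 = 1.784 m³/s
w_3 = (7.5 − 4.1)/2 = 1.7 m; q_3 = 0.59 × 1.91 × 1.7 = 1.916 m³/s
w_4 = (9.0 − 5.9)/2 = 1.55 m; q_4 = 0.43 × 1.25 × 1.55 = 0.8331 m³/s
w_5 = (11.4 − 7.5)/2 = 1.95 m; q_5 = 0.36 × 0.90 × 1.95 = 0.6318 m³/s
w_6 = (11.4 − 9.0)/2 = 1.2 m; q_6 = 0.38 × 0.46 × 1.2 = 0.2098 m³/s
Q = Σ qᵢ = 5.558 m³/s
= 5.558 × 1000 = 5558 L/s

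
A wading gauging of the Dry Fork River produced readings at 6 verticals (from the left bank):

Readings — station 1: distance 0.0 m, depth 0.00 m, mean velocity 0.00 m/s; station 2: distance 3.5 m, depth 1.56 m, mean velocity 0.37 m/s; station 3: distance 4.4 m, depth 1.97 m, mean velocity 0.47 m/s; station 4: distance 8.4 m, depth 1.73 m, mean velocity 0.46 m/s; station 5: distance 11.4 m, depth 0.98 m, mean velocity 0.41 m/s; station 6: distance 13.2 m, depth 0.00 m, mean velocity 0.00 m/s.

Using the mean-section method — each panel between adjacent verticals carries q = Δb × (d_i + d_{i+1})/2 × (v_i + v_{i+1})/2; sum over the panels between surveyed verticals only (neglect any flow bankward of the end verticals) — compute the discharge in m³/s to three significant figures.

6.56 m³/s

Panel 1-2: Δb = 3.5 m, d̄ = (0.00+1.56)/2 = 0.78, v̄ = (0.00+0.37)/2 = 0.185 → q = 3.5×0.78×0.185 = 0.5051 m³/s
Panel 2-3: Δb = 0.9 m, d̄ = (1.56+1.97)/2 = 1.765, v̄ = (0.37+0.47)/2 = 0.42 → q = 0.9×1.765×0.42 = 0.6672 m³/s
Panel 3-4: Δb = 4 m, d̄ = (1.97+1.73)/2 = 1.85, v̄ = (0.47+0.46)/2 = 0.465 → q = 4×1.85×0.465 = 3.441 m³/s
Panel 4-5: Δb = 3 m, d̄ = (1.73+0.98)/2 = 1.355, v̄ = (0.46+0.41)/2 = 0.435 → q = 3×1.355×0.435 = 1.768 m³/s
Panel 5-6: Δb = 1.8 m, d̄ = (0.98+0.00)/2 = 0.49, v̄ = (0.41+0.00)/2 = 0.205 → q = 1.8×0.49×0.205 = 0.1808 m³/s
Q = Σ q = 6.562 m³/s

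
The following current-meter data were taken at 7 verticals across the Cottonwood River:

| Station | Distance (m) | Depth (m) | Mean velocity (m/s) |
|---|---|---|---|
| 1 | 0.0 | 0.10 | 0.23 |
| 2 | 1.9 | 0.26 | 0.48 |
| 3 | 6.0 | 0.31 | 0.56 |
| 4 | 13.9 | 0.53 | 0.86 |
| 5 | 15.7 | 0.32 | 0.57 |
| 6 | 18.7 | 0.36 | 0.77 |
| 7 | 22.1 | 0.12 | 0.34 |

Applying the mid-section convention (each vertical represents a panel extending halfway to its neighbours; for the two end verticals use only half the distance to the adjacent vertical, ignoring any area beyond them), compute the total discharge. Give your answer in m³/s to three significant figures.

w_1 = (1.9 − 0.0)/2 = 0.95 m; q_1 = 0.23 × 0.10 × 0.95 = 0.02185 m³/s
w_2 = (6.0 − 0.0)/2 = 3 m; q_2 = 0.48 × 0.26 × 3 = 0.3744 m³/s
w_3 = (13.9 − 1.9)/2 = 6 m; q_3 = 0.56 × 0.31 × 6 = 1.042 m³/s
w_4 = (15.7 − 6.0)/2 = 4.85 m; q_4 = 0.86 × 0.53 × 4.85 = 2.211 m³/s
w_5 = (18.7 − 13.9)/2 = 2.4 m; q_5 = 0.57 × 0.32 × 2.4 = 0.4378 m³/s
w_6 = (22.1 − 15.7)/2 = 3.2 m; q_6 = 0.77 × 0.36 × 3.2 = 0.8870 m³/s
w_7 = (22.1 − 18.7)/2 = 1.7 m; q_7 = 0.34 × 0.12 × 1.7 = 0.06936 m³/s
Q = Σ qᵢ = 5.043 m³/s

5.04 m³/s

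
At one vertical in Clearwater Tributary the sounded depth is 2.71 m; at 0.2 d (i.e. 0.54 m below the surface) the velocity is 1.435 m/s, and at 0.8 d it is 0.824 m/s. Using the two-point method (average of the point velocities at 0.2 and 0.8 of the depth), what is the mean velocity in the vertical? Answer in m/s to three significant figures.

1.13 m/s

v̄ = (1.435 + 0.824) / 2 = 1.130 m/s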